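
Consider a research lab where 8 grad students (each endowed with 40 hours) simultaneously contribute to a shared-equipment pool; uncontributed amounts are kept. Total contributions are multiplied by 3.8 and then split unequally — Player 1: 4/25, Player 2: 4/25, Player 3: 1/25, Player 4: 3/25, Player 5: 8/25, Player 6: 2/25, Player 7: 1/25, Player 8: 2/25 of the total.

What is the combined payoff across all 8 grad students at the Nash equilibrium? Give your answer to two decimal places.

Player j's private return per contributed unit is 3.8 × (j's share). Contributing is weakly dominant for j when that share is at least 1/3.8 = 0.2632, and contributing 0 is dominant otherwise.
The only share above 0.2632 is Player 5's 8/25, contributing 40; the remaining 7 contribute 0. Total contributed: 40.
The shared-equipment pool pays out 3.8 × 40 = 152.00 in total (split across the unequal shares, but the aggregate is all that matters for the group sum).
The 7 free-riders keep 40 each, adding 280. Group total = 280 + 152.00 = 432.00.

432.00 hours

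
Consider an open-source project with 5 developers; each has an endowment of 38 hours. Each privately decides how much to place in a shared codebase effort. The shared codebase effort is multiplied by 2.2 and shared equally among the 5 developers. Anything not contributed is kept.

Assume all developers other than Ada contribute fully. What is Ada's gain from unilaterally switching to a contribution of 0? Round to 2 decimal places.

21.28 hours

Switching from a contribution of 38 to 0 lets Ada keep an extra 38 hours, but lowers the shared codebase effort by 38, which costs Ada their own share of that drop: 2.2/5 × 38 = 16.72.
Net gain = 38 − 16.72 = 21.28. The private return per contributed unit (0.4400) is below 1, so free-riding is indeed the best response regardless of what the others do.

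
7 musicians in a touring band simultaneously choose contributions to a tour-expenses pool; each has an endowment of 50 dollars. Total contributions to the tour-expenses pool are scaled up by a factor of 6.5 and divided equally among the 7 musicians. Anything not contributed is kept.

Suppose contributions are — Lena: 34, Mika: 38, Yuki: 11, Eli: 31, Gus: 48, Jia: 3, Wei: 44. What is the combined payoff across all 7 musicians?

Total contributed: 34 + 38 + 11 + 31 + 48 + 3 + 44 = 209; total kept: 7 × 50 − 209 = 141.
The tour-expenses pool pays out 6.5 × 209 = 1358.50 in aggregate.
Group total = 141 + 1358.50 = 1499.50.

1499.50 dollars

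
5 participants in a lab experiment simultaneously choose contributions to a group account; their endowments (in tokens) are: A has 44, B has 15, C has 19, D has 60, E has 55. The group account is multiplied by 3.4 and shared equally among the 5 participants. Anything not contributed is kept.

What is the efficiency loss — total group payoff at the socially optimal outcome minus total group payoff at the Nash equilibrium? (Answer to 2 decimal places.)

463.20 tokens

The private return per contributed unit is 3.4/5 = 0.6800 < 1 for every player regardless of endowment, so the Nash equilibrium is zero contribution and the group total is Σ E_j = 44 + 15 + 19 + 60 + 55 = 193.
Each contributed unit returns 3.400 to the group, so the social optimum is full contribution by everyone: group total = 3.400 × 193 = 656.20.
Efficiency loss = (3.400 − 1) × 193 = 463.20.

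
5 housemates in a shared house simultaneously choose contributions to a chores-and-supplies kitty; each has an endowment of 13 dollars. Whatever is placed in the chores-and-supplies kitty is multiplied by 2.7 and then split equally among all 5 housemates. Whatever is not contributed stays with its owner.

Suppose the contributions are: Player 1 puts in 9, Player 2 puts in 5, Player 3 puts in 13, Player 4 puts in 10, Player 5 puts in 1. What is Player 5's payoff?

32.52 dollars

Total contributed: 9 + 5 + 13 + 10 + 1 = 38.
Each receives 2.7 × 38 / 5 = 20.52 from the chores-and-supplies kitty.
Player 5 keeps 13 − 1 = 12, so Player 5's payoff is 12 + 20.52 = 32.52.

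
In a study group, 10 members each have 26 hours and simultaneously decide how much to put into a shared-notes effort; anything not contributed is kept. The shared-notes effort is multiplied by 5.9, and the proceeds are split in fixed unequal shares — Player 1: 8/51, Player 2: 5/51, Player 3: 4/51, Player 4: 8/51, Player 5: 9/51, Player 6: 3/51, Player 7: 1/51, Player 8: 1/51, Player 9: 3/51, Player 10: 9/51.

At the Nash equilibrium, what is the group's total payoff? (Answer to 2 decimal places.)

514.80 hours

Each unit j contributes comes back to j as 5.9 × (j's share), so j prefers to contribute only if that share exceeds 1/5.9 = 0.1695; otherwise keeping the unit dominates.
The shares above 0.1695 belong to Player 5 and Player 10, contributing 26 each; the remaining 8 contribute 0. Total contributed: 52.
The shared-notes effort pays out 5.9 × 52 = 306.80 in total (split across the unequal shares, but the aggregate is all that matters for the group sum).
The 8 free-riders keep 26 each, adding 208. Group total = 208 + 306.80 = 514.80.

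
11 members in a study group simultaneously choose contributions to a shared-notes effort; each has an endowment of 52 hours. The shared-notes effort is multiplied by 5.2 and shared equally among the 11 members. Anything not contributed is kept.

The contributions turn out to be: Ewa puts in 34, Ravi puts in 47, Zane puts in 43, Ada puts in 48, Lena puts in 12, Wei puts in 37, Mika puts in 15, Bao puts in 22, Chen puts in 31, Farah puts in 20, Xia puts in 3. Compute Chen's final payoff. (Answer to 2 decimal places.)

168.49 hours

Total contributed: 34 + 47 + 43 + 48 + 12 + 37 + 15 + 22 + 31 + 20 + 3 = 312.
Each receives 5.2 × 312 / 11 = 147.49 from the shared-notes effort.
Chen keeps 52 − 31 = 21, so Chen's payoff is 21 + 147.49 = 168.49.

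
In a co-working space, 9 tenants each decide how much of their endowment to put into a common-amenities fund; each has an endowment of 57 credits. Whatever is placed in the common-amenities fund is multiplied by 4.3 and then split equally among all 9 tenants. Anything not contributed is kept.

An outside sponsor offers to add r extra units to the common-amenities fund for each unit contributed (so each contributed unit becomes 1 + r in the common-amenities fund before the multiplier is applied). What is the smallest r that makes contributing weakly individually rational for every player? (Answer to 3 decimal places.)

With matching at rate r, one contributed unit becomes (1 + r) in the common-amenities fund and returns 4.3 × (1 + r) / 9 to the contributor.
Setting this equal to 1: 1 + r = 9/4.3 = 2.0930.
So the minimum matching rate is r = 2.0930 − 1 = 1.093.

1.093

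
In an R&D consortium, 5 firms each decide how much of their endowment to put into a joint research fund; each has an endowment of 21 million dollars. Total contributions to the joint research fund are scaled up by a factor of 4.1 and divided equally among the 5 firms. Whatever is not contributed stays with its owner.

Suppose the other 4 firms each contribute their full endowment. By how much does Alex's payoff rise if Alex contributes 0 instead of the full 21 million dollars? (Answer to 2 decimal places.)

3.78 million dollars

Switching from a contribution of 21 to 0 lets Alex keep an extra 21 million dollars, but lowers the joint research fund by 21, which costs Alex their own share of that drop: 4.1/5 × 21 = 17.22.
Net gain = 21 − 17.22 = 3.78. The private return per contributed unit (0.8200) is below 1, so free-riding is indeed the best response regardless of what the others do.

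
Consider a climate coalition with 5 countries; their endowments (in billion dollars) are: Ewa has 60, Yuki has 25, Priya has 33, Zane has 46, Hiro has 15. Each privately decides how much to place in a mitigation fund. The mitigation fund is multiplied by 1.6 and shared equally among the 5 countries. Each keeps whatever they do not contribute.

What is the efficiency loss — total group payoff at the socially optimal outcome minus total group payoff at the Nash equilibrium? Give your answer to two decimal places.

The private return per contributed unit is 1.6/5 = 0.3200 < 1 for every player regardless of endowment, so the Nash equilibrium is zero contribution and the group total is Σ E_j = 60 + 25 + 33 + 46 + 15 = 179.
Each contributed unit returns 1.600 to the group, so the social optimum is full contribution by everyone: group total = 1.600 × 179 = 286.40.
Efficiency loss = (1.600 − 1) × 179 = 107.40.

107.40 billion dollars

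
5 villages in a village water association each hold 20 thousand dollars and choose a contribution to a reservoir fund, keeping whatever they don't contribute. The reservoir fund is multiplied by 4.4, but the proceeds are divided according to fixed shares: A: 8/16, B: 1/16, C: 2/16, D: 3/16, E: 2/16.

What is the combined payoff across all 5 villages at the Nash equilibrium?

168.00 thousand dollars

A player with share s gets back 4.4·s per unit contributed, so full contribution is dominant for anyone with s > 1/4.4 = 0.2273 and zero contribution is dominant for anyone below.
A alone (share 8/16) is above the threshold, contributing 20; the remaining 4 contribute 0. Total contributed: 20.
The reservoir fund pays out 4.4 × 20 = 88.00 in total (split across the unequal shares, but the aggregate is all that matters for the group sum).
The 4 free-riders keep 20 each, adding 80. Group total = 80 + 88.00 = 168.00.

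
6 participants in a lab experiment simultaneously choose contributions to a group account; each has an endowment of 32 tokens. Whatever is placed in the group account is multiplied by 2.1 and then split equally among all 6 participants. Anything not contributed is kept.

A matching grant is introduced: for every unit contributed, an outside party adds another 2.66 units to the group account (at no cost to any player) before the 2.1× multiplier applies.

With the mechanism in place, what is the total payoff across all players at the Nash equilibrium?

1475.71 tokens

The effective private return per unit is now 2.1 × 3.66 / 6 = 1.2810 > 1, so every player's dominant strategy flips to full contribution.
So the Nash equilibrium is full contribution by all 6; the group earns 2.1 × 3.66 × 192 = 1475.71.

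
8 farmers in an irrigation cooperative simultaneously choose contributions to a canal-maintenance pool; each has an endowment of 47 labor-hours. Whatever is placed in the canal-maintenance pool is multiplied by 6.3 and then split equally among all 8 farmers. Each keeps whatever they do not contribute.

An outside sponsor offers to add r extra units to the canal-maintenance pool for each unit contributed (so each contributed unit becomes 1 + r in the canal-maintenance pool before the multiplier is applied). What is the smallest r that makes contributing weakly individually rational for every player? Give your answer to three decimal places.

With matching at rate r, one contributed unit becomes (1 + r) in the canal-maintenance pool and returns 6.3 × (1 + r) / 8 to the contributor.
Setting this equal to 1: 1 + r = 8/6.3 = 1.2698.
So the minimum matching rate is r = 1.2698 − 1 = 0.270.

0.270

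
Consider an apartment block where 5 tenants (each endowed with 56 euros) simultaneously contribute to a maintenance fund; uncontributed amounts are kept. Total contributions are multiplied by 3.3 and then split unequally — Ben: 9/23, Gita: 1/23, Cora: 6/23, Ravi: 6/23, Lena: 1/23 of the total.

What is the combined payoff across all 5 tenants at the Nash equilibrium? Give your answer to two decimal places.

For player j, contributing a unit is worthwhile iff 3.3 × (j's share) ≥ 1, i.e. iff j's share is at least 0.3030.
The only share above 0.3030 is Ben's 9/23, contributing 56; the remaining 4 contribute 0. Total contributed: 56.
The maintenance fund pays out 3.3 × 56 = 184.80 in total (split across the unequal shares, but the aggregate is all that matters for the group sum).
The 4 free-riders keep 56 each, adding 224. Group total = 224 + 184.80 = 408.80.

408.80 euros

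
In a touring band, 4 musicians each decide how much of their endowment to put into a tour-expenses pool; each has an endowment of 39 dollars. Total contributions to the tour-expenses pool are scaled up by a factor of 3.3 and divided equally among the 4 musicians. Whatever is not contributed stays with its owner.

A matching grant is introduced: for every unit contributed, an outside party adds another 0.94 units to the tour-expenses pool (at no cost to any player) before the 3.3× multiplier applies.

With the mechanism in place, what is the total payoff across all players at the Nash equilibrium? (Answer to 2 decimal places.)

998.71 dollars

With the mechanism, a contributed unit returns 3.3 × 1.94 / 4 = 1.6005 per unit of net cost to the contributor — now above 1 — so contributing fully is weakly dominant for every player.
So the Nash equilibrium is full contribution by all 4; the group earns 3.3 × 1.94 × 156 = 998.71.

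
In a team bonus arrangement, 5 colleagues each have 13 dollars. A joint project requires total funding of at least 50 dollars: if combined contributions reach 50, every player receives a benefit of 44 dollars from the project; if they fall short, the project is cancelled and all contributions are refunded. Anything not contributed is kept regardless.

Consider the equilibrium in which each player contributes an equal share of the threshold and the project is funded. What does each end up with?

Equal share of the threshold: 50/5 = 10.
At this profile no one gains by cutting their contribution: any cut drops the total below 50, the project is cancelled, contributions are refunded, and the deviator ends with 13, which is less than 13 − 10 + 44 = 47. Contributing more than 10 just wastes the excess. So contributing exactly 10 is a best response.
Each player's payoff: 13 − 10 + 44 = 47.

47 dollars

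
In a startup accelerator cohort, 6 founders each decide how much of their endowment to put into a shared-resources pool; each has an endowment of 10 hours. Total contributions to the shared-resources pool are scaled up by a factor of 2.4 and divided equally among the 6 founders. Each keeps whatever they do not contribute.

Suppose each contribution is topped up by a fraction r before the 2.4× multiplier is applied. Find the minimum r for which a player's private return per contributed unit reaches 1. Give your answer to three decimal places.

With matching at rate r, one contributed unit becomes (1 + r) in the shared-resources pool and returns 2.4 × (1 + r) / 6 to the contributor.
Setting this equal to 1: 1 + r = 6/2.4 = 2.5000.
So the minimum matching rate is r = 2.5000 − 1 = 1.500.

1.500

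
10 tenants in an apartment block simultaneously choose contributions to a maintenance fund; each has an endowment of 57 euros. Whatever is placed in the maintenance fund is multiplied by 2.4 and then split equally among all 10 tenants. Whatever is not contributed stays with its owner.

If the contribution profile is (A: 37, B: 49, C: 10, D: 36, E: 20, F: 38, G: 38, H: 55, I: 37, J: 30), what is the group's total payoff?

Total contributed: 37 + 49 + 10 + 36 + 20 + 38 + 38 + 55 + 37 + 30 = 350; total kept: 10 × 57 − 350 = 220.
The maintenance fund pays out 2.4 × 350 = 840.00 in aggregate.
Group total = 220 + 840.00 = 1060.00.

1060.00 euros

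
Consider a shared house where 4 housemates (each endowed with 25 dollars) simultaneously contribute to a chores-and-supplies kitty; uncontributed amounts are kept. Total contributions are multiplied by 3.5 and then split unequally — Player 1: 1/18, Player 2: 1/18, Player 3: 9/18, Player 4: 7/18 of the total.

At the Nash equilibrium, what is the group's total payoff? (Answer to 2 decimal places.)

225.00 dollars

A player with share s gets back 3.5·s per unit contributed, so full contribution is dominant for anyone with s > 1/3.5 = 0.2857 and zero contribution is dominant for anyone below.
Player 3 and Player 4 are above the threshold, contributing 25 each; the remaining 2 contribute 0. Total contributed: 50.
The chores-and-supplies kitty pays out 3.5 × 50 = 175.00 in total (split across the unequal shares, but the aggregate is all that matters for the group sum).
The 2 free-riders keep 25 each, adding 50. Group total = 50 + 175.00 = 225.00.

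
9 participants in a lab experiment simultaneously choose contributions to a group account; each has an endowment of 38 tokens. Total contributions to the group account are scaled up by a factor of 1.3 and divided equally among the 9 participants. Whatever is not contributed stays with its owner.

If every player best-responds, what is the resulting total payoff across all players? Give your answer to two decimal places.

342.00 tokens

Each contributed unit returns 1.3/9 = 0.1444 to its contributor — below 1 — so contributing 0 is dominant for every player. At the Nash equilibrium everyone keeps their 38, and the group total is 9 × 38 = 342.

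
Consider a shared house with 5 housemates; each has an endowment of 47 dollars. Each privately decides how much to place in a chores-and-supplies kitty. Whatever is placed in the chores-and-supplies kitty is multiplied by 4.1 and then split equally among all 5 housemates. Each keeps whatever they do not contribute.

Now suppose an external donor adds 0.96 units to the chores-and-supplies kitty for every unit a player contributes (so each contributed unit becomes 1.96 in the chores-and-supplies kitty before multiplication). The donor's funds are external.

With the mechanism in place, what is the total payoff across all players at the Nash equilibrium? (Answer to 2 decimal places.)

Under the mechanism each unit contributed yields 4.1 × 1.96 / 5 = 1.6072 back to its contributor per unit of net cost, which exceeds 1, making full contribution the dominant choice for everyone.
So the Nash equilibrium is full contribution by all 5; the group earns 4.1 × 1.96 × 235 = 1888.46.

1888.46 dollars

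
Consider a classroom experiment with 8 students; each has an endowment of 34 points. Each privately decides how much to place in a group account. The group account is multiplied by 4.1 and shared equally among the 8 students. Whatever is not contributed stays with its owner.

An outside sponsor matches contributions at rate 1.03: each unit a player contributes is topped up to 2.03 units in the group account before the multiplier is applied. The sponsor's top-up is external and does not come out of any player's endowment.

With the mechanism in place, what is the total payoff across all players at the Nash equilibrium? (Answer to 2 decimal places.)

2263.86 points

Under the mechanism each unit contributed yields 4.1 × 2.03 / 8 = 1.0404 back to its contributor per unit of net cost, which exceeds 1, making full contribution the dominant choice for everyone.
At the Nash equilibrium everyone contributes 34. Group total payoff = 4.1 × 2.03 × 272 = 2263.86.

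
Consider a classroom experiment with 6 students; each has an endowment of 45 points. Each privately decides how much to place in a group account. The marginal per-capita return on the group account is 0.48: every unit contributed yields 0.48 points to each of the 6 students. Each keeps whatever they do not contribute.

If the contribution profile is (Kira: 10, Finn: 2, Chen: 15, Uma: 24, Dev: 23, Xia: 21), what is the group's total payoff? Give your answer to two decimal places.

Total contributed: 10 + 2 + 15 + 24 + 23 + 21 = 95; total kept: 6 × 45 − 95 = 175.
The group account pays out 0.48 × 6 × 95 = 273.60 in aggregate.
Group total = 175 + 273.60 = 448.60.

448.60 points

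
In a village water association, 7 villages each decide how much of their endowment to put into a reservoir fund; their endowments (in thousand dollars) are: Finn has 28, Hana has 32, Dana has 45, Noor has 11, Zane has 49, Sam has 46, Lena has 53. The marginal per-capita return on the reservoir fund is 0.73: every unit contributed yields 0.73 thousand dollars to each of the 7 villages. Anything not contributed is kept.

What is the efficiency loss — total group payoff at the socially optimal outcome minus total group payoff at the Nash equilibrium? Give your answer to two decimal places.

The private return per contributed unit is 0.73 < 1 for everyone, so the Nash equilibrium is zero contribution and the group total is Σ E_j = 28 + 32 + 45 + 11 + 49 + 46 + 53 = 264.
Each contributed unit returns 5.110 to the group, so the social optimum is full contribution by everyone: group total = 5.110 × 264 = 1349.04.
Efficiency loss = (5.110 − 1) × 264 = 1085.04.

1085.04 thousand dollars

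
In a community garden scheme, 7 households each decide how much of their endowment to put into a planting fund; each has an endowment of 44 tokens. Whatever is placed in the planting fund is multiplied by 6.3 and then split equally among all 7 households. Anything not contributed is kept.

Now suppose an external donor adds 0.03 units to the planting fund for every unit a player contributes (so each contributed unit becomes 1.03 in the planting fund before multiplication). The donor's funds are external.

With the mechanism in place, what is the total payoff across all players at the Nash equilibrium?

With the mechanism, a contributed unit returns 6.3 × 1.03 / 7 = 0.9270 per unit of net cost — still below 1 — so contributing 0 remains dominant for every player.
Everyone keeps their endowment and the group total is 7 × 44 = 308.

308.00 tokens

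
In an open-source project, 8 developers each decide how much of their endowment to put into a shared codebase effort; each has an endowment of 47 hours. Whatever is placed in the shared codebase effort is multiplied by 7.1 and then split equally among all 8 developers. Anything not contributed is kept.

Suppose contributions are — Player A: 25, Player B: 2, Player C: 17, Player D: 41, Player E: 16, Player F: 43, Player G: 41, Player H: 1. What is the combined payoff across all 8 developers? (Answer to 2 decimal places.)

Total contributed: 25 + 2 + 17 + 41 + 16 + 43 + 41 + 1 = 186; total kept: 8 × 47 − 186 = 190.
The shared codebase effort pays out 7.1 × 186 = 1320.60 in aggregate.
Group total = 190 + 1320.60 = 1510.60.

1510.60 hours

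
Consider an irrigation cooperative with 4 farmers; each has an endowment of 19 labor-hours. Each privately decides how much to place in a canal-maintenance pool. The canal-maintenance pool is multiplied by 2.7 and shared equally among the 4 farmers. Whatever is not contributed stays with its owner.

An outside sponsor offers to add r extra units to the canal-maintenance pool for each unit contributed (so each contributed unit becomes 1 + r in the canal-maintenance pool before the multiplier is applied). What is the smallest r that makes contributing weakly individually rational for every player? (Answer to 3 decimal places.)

0.481

With matching at rate r, one contributed unit becomes (1 + r) in the canal-maintenance pool and returns 2.7 × (1 + r) / 4 to the contributor.
Setting this equal to 1: 1 + r = 4/2.7 = 1.4815.
So the minimum matching rate is r = 1.4815 − 1 = 0.481.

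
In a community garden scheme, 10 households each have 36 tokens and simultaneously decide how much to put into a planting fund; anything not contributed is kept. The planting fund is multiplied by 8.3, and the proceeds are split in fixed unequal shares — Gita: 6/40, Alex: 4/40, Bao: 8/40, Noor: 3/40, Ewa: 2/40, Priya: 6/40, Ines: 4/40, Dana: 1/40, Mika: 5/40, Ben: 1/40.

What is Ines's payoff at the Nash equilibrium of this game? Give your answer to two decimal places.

For player j, contributing a unit is worthwhile iff 8.3 × (j's share) ≥ 1, i.e. iff j's share is at least 0.1205.
Gita, Bao, Priya and Mika clear that bar, contributing 36 each; the remaining 6 contribute 0. Total contributed: 144.
Ines keeps 36 and receives 8.3 × 144 × 4/40 = 119.52 from the planting fund, for a payoff of 155.52.

155.52 tokens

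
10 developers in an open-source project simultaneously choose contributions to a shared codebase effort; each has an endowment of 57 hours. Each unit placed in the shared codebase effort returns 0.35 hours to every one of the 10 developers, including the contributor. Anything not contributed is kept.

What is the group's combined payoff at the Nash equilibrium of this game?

570.00 hours

The private return per contributed unit is 0.35 < 1, so contributing 0 is dominant for every player. At the Nash equilibrium everyone keeps their 57, and the group total is 10 × 57 = 570.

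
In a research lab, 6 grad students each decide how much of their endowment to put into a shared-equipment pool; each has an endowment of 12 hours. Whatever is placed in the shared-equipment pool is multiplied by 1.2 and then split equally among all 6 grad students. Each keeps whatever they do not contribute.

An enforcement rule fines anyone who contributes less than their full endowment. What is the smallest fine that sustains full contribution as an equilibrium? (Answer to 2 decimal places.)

Given the others contribute fully, the best deviation is to contribute 0 (any partial contribution still incurs the fine and gives up units whose private return 0.2000 is below 1).
Deviating from 12 to 0 saves 12 hours but forfeits the deviator's share of the drop in the shared-equipment pool: 1.2/6 × 12 = 2.40.
So the deviation gain is 12 − 2.40 = 9.60, and the fine must be at least 9.60 hours to wipe it out.

9.60 hours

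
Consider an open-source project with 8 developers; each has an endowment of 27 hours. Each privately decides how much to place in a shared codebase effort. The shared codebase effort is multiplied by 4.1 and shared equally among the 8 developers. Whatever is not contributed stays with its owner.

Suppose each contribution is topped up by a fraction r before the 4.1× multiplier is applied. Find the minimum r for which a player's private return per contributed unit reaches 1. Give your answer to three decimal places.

0.951

With matching at rate r, one contributed unit becomes (1 + r) in the shared codebase effort and returns 4.1 × (1 + r) / 8 to the contributor.
Setting this equal to 1: 1 + r = 8/4.1 = 1.9512.
So the minimum matching rate is r = 1.9512 − 1 = 0.951.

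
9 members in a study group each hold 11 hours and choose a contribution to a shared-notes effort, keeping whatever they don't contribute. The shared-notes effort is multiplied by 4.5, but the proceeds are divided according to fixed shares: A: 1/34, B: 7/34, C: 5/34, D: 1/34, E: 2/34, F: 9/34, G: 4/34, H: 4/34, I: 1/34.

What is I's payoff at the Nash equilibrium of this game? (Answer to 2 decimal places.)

Player j's private return per contributed unit is 4.5 × (j's share). Contributing is weakly dominant for j when that share is at least 1/4.5 = 0.2222, and contributing 0 is dominant otherwise.
The only share above 0.2222 is F's 9/34, contributing 11; the remaining 8 contribute 0. Total contributed: 11.
I keeps 11 and receives 4.5 × 11 × 1/34 = 1.46 from the shared-notes effort, for a payoff of 12.46.

12.46 hours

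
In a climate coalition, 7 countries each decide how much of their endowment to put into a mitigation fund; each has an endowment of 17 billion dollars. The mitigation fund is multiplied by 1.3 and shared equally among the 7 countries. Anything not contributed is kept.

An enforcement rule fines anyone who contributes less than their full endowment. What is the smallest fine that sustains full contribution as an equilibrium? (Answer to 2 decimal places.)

13.84 billion dollars

Given the others contribute fully, the best deviation is to contribute 0 (any partial contribution still incurs the fine and gives up units whose private return 0.1857 is below 1).
Deviating from 17 to 0 saves 17 billion dollars but forfeits the deviator's share of the drop in the mitigation fund: 1.3/7 × 17 = 3.16.
So the deviation gain is 17 − 3.16 = 13.84, and the fine must be at least 13.84 billion dollars to wipe it out.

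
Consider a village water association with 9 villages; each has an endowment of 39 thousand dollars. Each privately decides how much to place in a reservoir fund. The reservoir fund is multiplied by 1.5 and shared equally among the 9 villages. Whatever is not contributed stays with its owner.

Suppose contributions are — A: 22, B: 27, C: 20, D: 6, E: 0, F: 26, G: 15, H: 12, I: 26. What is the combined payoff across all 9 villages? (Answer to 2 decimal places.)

428.00 thousand dollars

Total contributed: 22 + 27 + 20 + 6 + 0 + 26 + 15 + 12 + 26 = 154; total kept: 9 × 39 − 154 = 197.
The reservoir fund pays out 1.5 × 154 = 231.00 in aggregate.
Group total = 197 + 231.00 = 428.00.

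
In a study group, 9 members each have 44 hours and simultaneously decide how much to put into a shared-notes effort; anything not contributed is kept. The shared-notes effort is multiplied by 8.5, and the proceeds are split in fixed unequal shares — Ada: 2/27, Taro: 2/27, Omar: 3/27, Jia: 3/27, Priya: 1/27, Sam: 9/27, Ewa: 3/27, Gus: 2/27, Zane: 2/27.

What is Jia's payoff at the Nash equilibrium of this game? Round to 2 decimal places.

For player j, contributing a unit is worthwhile iff 8.5 × (j's share) ≥ 1, i.e. iff j's share is at least 0.1176.
Sam alone (share 9/27) is above the threshold, contributing 44; the remaining 8 contribute 0. Total contributed: 44.
Jia keeps 44 and receives 8.5 × 44 × 3/27 = 41.56 from the shared-notes effort, for a payoff of 85.56.

85.56 hours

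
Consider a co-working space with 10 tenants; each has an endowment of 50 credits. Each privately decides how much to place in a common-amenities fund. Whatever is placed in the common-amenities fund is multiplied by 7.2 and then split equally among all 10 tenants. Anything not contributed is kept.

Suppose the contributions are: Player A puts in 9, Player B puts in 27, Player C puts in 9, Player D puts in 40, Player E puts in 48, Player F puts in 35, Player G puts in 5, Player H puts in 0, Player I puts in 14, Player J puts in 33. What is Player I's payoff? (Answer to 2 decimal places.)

194.40 credits

Total contributed: 9 + 27 + 9 + 40 + 48 + 35 + 5 + 0 + 14 + 33 = 220.
Each receives 7.2 × 220 / 10 = 158.40 from the common-amenities fund.
Player I keeps 50 − 14 = 36, so Player I's payoff is 36 + 158.40 = 194.40.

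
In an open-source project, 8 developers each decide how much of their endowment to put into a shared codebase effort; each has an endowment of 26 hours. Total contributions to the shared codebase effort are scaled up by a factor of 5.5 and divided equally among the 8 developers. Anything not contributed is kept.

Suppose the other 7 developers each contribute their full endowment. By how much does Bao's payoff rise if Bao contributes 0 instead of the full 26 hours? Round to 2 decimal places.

Switching from a contribution of 26 to 0 lets Bao keep an extra 26 hours, but lowers the shared codebase effort by 26, which costs Bao their own share of that drop: 5.5/8 × 26 = 17.87.
Net gain = 26 − 17.87 = 8.13. The private return per contributed unit (0.6875) is below 1, so free-riding is indeed the best response regardless of what the others do.

8.13 hours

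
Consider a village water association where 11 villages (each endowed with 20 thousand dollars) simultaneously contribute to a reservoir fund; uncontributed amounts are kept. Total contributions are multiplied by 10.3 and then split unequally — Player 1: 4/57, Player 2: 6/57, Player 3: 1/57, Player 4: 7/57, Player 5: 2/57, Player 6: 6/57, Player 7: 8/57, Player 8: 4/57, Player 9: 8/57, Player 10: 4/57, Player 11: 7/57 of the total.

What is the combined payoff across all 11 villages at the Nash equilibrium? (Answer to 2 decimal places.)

1336.00 thousand dollars

For player j, contributing a unit is worthwhile iff 10.3 × (j's share) ≥ 1, i.e. iff j's share is at least 0.0971.
The shares above 0.0971 belong to Player 2, Player 4, Player 6, Player 7, Player 9 and Player 11, contributing 20 each; the remaining 5 contribute 0. Total contributed: 120.
The reservoir fund pays out 10.3 × 120 = 1236.00 in total (split across the unequal shares, but the aggregate is all that matters for the group sum).
The 5 free-riders keep 20 each, adding 100. Group total = 100 + 1236.00 = 1336.00.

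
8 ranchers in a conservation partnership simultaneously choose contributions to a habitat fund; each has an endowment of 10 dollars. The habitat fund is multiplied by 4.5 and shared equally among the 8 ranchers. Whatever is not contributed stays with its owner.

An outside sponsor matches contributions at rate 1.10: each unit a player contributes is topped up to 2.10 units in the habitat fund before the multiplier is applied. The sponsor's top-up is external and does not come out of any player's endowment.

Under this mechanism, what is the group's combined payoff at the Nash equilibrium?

756.00 dollars

The effective private return per unit is now 4.5 × 2.10 / 8 = 1.1813 > 1, so every player's dominant strategy flips to full contribution.
At the Nash equilibrium everyone contributes 10. Group total payoff = 4.5 × 2.10 × 80 = 756.00.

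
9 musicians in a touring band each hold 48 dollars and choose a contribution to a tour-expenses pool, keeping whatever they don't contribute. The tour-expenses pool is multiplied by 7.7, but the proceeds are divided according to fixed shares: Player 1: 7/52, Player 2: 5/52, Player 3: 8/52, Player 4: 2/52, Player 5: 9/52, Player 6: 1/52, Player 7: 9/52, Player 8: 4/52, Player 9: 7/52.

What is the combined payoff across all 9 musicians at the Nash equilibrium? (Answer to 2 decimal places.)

A player with share s gets back 7.7·s per unit contributed, so full contribution is dominant for anyone with s > 1/7.7 = 0.1299 and zero contribution is dominant for anyone below.
Player 1, Player 3, Player 5, Player 7 and Player 9 clear that bar, contributing 48 each; the remaining 4 contribute 0. Total contributed: 240.
The tour-expenses pool pays out 7.7 × 240 = 1848.00 in total (split across the unequal shares, but the aggregate is all that matters for the group sum).
The 4 free-riders keep 48 each, adding 192. Group total = 192 + 1848.00 = 2040.00.

2040.00 dollars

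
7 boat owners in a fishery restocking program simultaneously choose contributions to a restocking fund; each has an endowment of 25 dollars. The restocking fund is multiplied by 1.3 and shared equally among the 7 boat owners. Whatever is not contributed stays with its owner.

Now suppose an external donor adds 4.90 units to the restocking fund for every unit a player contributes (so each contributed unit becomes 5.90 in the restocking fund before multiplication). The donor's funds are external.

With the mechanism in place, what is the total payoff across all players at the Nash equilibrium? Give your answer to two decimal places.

1342.25 dollars

Under the mechanism each unit contributed yields 1.3 × 5.90 / 7 = 1.0957 back to its contributor per unit of net cost, which exceeds 1, making full contribution the dominant choice for everyone.
At the Nash equilibrium everyone contributes 25. Group total payoff = 1.3 × 5.90 × 175 = 1342.25.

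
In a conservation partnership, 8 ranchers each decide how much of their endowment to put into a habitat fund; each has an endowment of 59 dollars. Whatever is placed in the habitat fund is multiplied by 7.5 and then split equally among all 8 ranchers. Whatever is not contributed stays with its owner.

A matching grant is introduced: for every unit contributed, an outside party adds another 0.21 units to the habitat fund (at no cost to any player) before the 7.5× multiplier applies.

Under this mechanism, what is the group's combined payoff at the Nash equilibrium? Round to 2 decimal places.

4283.40 dollars

The effective private return per unit is now 7.5 × 1.21 / 8 = 1.1344 > 1, so every player's dominant strategy flips to full contribution.
At the Nash equilibrium everyone contributes 59. Group total payoff = 7.5 × 1.21 × 472 = 4283.40.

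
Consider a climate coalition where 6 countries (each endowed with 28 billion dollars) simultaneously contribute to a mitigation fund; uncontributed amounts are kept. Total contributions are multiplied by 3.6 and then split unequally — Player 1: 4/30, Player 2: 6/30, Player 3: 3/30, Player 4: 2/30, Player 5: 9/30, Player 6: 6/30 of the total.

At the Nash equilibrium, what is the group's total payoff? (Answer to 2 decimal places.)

240.80 billion dollars

For player j, contributing a unit is worthwhile iff 3.6 × (j's share) ≥ 1, i.e. iff j's share is at least 0.2778.
Player 5 alone (share 9/30) is above the threshold, contributing 28; the remaining 5 contribute 0. Total contributed: 28.
The mitigation fund pays out 3.6 × 28 = 100.80 in total (split across the unequal shares, but the aggregate is all that matters for the group sum).
The 5 free-riders keep 28 each, adding 140. Group total = 140 + 100.80 = 240.80.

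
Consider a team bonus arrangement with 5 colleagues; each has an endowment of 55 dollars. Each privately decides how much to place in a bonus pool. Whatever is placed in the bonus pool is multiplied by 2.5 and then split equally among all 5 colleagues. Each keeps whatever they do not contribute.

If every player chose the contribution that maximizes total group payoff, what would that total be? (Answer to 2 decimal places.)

Each contributed unit returns 2.500 to the group as a whole (0.5000 to each of 5 players), which exceeds 1, so the social optimum is full contribution: group total = 2.500 × 275 = 687.50.

687.50 dollars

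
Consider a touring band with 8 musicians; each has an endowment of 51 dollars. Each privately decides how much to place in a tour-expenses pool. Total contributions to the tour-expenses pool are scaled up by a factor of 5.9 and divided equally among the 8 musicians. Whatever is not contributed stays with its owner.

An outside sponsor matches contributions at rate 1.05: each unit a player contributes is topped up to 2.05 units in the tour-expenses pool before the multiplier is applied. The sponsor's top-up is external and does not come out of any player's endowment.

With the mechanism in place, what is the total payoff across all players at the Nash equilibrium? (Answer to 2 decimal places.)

4934.76 dollars

The effective private return per unit is now 5.9 × 2.05 / 8 = 1.5119 > 1, so every player's dominant strategy flips to full contribution.
So the Nash equilibrium is full contribution by all 8; the group earns 5.9 × 2.05 × 408 = 4934.76.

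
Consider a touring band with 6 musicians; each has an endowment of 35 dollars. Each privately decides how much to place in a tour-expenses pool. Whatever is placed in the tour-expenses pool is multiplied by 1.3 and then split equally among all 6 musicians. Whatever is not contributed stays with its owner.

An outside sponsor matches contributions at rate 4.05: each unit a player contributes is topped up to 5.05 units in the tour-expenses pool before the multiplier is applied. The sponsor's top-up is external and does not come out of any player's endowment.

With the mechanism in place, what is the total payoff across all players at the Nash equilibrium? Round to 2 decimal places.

With the mechanism, a contributed unit returns 1.3 × 5.05 / 6 = 1.0942 per unit of net cost to the contributor — now above 1 — so contributing fully is weakly dominant for every player.
At the Nash equilibrium everyone contributes 35. Group total payoff = 1.3 × 5.05 × 210 = 1378.65.

1378.65 dollars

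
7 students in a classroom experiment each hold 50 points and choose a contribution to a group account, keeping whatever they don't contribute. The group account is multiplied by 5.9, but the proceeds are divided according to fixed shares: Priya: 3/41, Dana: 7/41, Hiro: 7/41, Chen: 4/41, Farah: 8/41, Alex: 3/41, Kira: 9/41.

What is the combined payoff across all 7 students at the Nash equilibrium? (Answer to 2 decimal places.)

A player with share s gets back 5.9·s per unit contributed, so full contribution is dominant for anyone with s > 1/5.9 = 0.1695 and zero contribution is dominant for anyone below.
Dana, Hiro, Farah and Kira are above the threshold, contributing 50 each; the remaining 3 contribute 0. Total contributed: 200.
The group account pays out 5.9 × 200 = 1180.00 in total (split across the unequal shares, but the aggregate is all that matters for the group sum).
The 3 free-riders keep 50 each, adding 150. Group total = 150 + 1180.00 = 1330.00.

1330.00 points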